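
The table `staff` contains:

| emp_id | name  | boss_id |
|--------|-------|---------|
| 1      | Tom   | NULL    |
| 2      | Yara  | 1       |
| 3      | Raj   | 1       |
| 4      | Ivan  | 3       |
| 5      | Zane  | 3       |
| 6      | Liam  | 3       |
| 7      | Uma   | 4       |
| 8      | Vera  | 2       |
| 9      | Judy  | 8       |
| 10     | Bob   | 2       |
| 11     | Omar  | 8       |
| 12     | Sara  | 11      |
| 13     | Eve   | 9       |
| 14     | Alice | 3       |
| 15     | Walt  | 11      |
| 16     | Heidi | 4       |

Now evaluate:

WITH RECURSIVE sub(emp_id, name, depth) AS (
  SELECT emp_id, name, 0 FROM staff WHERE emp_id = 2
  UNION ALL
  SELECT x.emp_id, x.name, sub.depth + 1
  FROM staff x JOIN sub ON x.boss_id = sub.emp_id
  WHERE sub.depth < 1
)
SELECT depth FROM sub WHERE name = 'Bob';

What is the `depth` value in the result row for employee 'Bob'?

1

Base: emp_id=2 (Yara) at depth 0.
Iteration 1: rows with boss_id in {2} -> Vera (id 8, depth 1), Bob (id 10, depth 1).
Iteration 2: depth < 1 fails for all current rows; recursion stops.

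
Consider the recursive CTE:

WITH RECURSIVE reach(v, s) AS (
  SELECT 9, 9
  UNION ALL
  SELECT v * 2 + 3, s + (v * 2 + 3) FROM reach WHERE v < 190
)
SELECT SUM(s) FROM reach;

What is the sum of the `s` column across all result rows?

1377

Base: v=9, s=9.
Iteration 1: 9 < 190 holds -> v = 9 * 2 + 3 = 21, s = 9 + 21 = 30.
Iteration 2: 21 < 190 holds -> v = 21 * 2 + 3 = 45, s = 30 + 45 = 75.
Iteration 3: 45 < 190 holds -> v = 45 * 2 + 3 = 93, s = 75 + 93 = 168.
Iteration 4: 93 < 190 holds -> v = 93 * 2 + 3 = 189, s = 168 + 189 = 357.
Iteration 5: 189 < 190 holds -> v = 189 * 2 + 3 = 381, s = 357 + 381 = 738.
Iteration 6: 381 < 190 fails; recursion stops.
SUM(s) = 9 + 30 + 75 + 168 + 357 + 738 = 1377.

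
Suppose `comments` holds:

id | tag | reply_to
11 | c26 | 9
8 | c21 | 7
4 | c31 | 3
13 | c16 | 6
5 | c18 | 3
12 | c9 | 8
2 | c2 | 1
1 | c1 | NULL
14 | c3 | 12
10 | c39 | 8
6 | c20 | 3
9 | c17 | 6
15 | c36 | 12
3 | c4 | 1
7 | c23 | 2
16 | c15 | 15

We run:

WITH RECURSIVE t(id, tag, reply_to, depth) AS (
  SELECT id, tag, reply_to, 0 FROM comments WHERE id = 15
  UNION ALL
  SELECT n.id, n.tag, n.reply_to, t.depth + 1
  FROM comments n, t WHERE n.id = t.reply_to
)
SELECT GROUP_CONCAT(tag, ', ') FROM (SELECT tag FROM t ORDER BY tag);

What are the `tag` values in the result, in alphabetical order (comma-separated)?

Base: id=15 (c36), reply_to=12, depth 0.
Iteration 1: join on id=12 -> c9 (id 12, reply_to=8, depth 1).
Iteration 2: join on id=8 -> c21 (id 8, reply_to=7, depth 2).
Iteration 3: join on id=7 -> c23 (id 7, reply_to=2, depth 3).
Iteration 4: join on id=2 -> c2 (id 2, reply_to=1, depth 4).
Iteration 5: join on id=1 -> c1 (id 1, reply_to=NULL, depth 5).
Iteration 6: reply_to is NULL; no match; recursion stops.

c1, c2, c21, c23, c36, c9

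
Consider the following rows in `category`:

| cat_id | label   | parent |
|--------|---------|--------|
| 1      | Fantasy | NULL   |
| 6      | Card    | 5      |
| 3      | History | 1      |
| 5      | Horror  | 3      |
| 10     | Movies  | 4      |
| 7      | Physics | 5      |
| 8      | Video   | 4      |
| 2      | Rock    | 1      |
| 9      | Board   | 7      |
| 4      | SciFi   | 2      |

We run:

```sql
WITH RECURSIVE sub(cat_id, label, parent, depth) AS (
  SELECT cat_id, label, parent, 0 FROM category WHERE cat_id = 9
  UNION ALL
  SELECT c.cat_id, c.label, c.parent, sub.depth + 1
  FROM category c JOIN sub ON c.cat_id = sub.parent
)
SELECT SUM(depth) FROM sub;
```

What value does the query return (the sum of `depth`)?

Base: cat_id=9 (Board), parent=7, depth 0.
Iteration 1: join on cat_id=7 -> Physics (id 7, parent=5, depth 1).
Iteration 2: join on cat_id=5 -> Horror (id 5, parent=3, depth 2).
Iteration 3: join on cat_id=3 -> History (id 3, parent=1, depth 3).
Iteration 4: join on cat_id=1 -> Fantasy (id 1, parent=NULL, depth 4).
Iteration 5: parent is NULL; no match; recursion stops.
SUM(depth) = 0 + 1 + 2 + 3 + 4 = 10.

10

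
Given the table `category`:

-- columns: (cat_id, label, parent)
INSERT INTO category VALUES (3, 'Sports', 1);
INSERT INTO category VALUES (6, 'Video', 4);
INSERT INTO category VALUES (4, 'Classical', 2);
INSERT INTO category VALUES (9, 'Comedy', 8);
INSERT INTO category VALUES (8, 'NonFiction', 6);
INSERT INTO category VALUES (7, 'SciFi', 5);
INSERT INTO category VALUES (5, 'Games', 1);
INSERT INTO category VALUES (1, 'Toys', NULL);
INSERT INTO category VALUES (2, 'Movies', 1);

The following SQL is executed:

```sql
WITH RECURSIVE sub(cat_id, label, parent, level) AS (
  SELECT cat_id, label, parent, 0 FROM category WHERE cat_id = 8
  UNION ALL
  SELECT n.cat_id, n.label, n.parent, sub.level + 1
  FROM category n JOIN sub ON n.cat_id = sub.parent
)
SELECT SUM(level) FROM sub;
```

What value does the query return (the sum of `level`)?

Base: cat_id=8 (NonFiction), parent=6, level 0.
Iteration 1: join on cat_id=6 -> Video (id 6, parent=4, level 1).
Iteration 2: join on cat_id=4 -> Classical (id 4, parent=2, level 2).
Iteration 3: join on cat_id=2 -> Movies (id 2, parent=1, level 3).
Iteration 4: join on cat_id=1 -> Toys (id 1, parent=NULL, level 4).
Iteration 5: parent is NULL; no match; recursion stops.
SUM(level) = 0 + 1 + 2 + 3 + 4 = 10.

10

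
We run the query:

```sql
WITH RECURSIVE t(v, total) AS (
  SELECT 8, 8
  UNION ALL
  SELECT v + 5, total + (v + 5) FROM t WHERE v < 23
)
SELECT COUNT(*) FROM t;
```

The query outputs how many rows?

4

Base: v=8, total=8.
Iteration 1: 8 < 23 holds -> v = 8 + 5 = 13, total = 8 + 13 = 21.
Iteration 2: 13 < 23 holds -> v = 13 + 5 = 18, total = 21 + 18 = 39.
Iteration 3: 18 < 23 holds -> v = 18 + 5 = 23, total = 39 + 23 = 62.
Iteration 4: 23 < 23 fails; recursion stops.
Total rows emitted: 4.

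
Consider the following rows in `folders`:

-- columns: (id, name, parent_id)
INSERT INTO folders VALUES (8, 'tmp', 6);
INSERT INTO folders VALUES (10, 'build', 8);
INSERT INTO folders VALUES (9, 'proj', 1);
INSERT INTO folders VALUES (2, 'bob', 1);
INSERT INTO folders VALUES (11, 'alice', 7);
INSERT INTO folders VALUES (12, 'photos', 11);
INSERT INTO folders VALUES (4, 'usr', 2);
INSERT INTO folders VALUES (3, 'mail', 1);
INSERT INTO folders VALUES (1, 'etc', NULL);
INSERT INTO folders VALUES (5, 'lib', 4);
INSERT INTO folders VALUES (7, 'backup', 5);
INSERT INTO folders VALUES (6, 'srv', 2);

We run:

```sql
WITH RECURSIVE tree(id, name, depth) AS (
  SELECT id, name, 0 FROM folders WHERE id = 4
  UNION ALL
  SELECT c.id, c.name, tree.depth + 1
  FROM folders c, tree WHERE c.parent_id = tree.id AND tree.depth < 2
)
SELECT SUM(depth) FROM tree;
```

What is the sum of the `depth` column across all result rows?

Base: id=4 (usr) at depth 0.
Iteration 1: rows with parent_id in {4} -> lib (id 5, depth 1).
Iteration 2: rows with parent_id in {5} -> backup (id 7, depth 2).
Iteration 3: depth < 2 fails for all current rows; recursion stops.
SUM(depth) = 0 + 1 + 2 = 3.

3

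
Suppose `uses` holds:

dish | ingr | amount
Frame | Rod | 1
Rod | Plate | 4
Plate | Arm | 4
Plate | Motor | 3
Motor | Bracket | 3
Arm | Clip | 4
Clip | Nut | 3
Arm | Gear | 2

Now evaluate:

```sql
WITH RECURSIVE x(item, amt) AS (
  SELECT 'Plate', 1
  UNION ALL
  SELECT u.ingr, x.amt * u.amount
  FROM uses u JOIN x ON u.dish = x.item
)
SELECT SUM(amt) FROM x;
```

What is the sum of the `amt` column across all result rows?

89

Base: (Plate, amt=1).
Iteration 1: components of {Plate} -> Arm = 1*4 = 4, Motor = 1*3 = 3.
Iteration 2: components of {Arm,Motor} -> Bracket = 3*3 = 9, Clip = 4*4 = 16, Gear = 4*2 = 8.
Iteration 3: components of {Bracket,Clip,Gear} -> Nut = 16*3 = 48.
Iteration 4: no further components; recursion stops.
SUM(amt) = 1 + 4 + 3 + 16 + 8 + 9 + 48 = 89.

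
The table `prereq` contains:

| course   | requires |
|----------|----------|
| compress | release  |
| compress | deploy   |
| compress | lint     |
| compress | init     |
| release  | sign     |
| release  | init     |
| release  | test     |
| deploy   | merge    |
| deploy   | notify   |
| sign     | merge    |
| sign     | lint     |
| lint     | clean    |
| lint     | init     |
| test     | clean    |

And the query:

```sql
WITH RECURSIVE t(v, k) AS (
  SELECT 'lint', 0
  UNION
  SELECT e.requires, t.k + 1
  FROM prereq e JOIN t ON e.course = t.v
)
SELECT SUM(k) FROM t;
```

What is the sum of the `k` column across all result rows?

2

Base: (lint, k=0).
Iteration 1: edges from {lint} -> (clean, k=1), (init, k=1).
Iteration 2: no outgoing edges from {clean,init}; recursion stops.
SUM(k) = 0 + 1 + 1 = 2.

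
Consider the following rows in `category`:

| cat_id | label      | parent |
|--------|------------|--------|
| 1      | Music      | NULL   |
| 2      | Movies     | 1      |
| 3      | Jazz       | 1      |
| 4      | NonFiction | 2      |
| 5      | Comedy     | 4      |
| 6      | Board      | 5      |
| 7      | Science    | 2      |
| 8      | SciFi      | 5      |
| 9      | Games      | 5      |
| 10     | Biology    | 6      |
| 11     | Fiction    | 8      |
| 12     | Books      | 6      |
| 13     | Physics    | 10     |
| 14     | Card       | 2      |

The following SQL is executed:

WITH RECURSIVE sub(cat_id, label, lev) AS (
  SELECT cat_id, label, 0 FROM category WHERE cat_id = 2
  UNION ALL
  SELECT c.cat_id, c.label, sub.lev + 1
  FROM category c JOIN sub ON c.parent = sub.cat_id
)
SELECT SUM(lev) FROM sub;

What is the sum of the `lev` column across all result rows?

31

Base: cat_id=2 (Movies) at lev 0.
Iteration 1: rows with parent in {2} -> NonFiction (id 4, lev 1), Science (id 7, lev 1), Card (id 14, lev 1).
Iteration 2: rows with parent in {4,7,14} -> Comedy (id 5, lev 2).
Iteration 3: rows with parent in {5} -> Board (id 6, lev 3), SciFi (id 8, lev 3), Games (id 9, lev 3).
Iteration 4: rows with parent in {6,8,9} -> Biology (id 10, lev 4), Fiction (id 11, lev 4), Books (id 12, lev 4).
Iteration 5: rows with parent in {10,11,12} -> Physics (id 13, lev 5).
Iteration 6: no rows with parent in {13}; recursion stops.
SUM(lev) = 0 + 1 + 1 + 1 + 2 + 3 + 3 + 3 + 4 + 4 + 4 + 5 = 31.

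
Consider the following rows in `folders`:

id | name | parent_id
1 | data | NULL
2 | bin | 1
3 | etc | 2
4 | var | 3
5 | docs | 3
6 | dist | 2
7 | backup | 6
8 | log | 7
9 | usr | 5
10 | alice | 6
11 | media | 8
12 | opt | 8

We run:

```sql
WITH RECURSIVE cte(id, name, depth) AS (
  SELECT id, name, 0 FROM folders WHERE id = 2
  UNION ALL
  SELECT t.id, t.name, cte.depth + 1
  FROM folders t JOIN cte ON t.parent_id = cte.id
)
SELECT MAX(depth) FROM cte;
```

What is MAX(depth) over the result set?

Base: id=2 (bin) at depth 0.
Iteration 1: rows with parent_id in {2} -> etc (id 3, depth 1), dist (id 6, depth 1).
Iteration 2: rows with parent_id in {3,6} -> var (id 4, depth 2), docs (id 5, depth 2), backup (id 7, depth 2), alice (id 10, depth 2).
Iteration 3: rows with parent_id in {4,5,7,10} -> log (id 8, depth 3), usr (id 9, depth 3).
Iteration 4: rows with parent_id in {8,9} -> media (id 11, depth 4), opt (id 12, depth 4).
Iteration 5: no rows with parent_id in {11,12}; recursion stops.
depth values: 0, 1, 1, 2, 2, 2, 2, 3, 3, 4, 4; the maximum is 4.

4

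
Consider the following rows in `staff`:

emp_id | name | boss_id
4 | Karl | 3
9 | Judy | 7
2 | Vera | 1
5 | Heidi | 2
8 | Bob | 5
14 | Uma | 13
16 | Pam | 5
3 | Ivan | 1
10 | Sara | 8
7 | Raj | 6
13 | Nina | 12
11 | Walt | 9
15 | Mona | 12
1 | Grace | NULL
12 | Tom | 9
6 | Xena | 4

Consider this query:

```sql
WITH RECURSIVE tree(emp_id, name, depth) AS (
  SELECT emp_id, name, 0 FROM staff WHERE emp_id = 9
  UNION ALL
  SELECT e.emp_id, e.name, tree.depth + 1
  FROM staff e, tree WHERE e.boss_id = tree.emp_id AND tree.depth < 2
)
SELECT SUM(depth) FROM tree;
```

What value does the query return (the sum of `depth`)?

6

Base: emp_id=9 (Judy) at depth 0.
Iteration 1: rows with boss_id in {9} -> Walt (id 11, depth 1), Tom (id 12, depth 1).
Iteration 2: rows with boss_id in {11,12} -> Nina (id 13, depth 2), Mona (id 15, depth 2).
Iteration 3: depth < 2 fails for all current rows; recursion stops.
SUM(depth) = 0 + 1 + 1 + 2 + 2 = 6.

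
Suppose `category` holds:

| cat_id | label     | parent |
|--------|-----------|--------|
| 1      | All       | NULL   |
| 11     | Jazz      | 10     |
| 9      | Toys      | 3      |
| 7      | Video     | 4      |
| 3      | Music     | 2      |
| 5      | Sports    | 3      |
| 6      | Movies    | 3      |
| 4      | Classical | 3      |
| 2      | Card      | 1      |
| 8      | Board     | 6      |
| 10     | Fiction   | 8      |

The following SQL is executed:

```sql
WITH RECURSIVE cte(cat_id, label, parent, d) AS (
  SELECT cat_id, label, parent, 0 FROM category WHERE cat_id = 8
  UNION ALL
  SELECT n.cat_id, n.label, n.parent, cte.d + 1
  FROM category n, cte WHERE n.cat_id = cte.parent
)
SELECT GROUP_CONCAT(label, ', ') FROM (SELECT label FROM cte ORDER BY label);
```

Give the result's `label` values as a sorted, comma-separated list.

Base: cat_id=8 (Board), parent=6, d 0.
Iteration 1: join on cat_id=6 -> Movies (id 6, parent=3, d 1).
Iteration 2: join on cat_id=3 -> Music (id 3, parent=2, d 2).
Iteration 3: join on cat_id=2 -> Card (id 2, parent=1, d 3).
Iteration 4: join on cat_id=1 -> All (id 1, parent=NULL, d 4).
Iteration 5: parent is NULL; no match; recursion stops.

All, Board, Card, Movies, Music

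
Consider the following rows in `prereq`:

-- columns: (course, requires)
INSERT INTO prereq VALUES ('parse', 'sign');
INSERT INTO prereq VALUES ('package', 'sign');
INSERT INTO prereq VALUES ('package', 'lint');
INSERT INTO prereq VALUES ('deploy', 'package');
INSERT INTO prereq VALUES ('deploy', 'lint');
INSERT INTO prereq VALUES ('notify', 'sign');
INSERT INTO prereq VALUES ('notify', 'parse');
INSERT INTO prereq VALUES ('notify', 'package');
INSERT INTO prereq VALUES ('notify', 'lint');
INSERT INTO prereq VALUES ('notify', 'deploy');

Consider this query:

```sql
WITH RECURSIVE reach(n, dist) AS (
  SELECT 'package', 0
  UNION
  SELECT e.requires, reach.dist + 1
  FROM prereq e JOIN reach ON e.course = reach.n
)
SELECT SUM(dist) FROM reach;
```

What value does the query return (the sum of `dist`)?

Base: (package, dist=0).
Iteration 1: edges from {package} -> (lint, dist=1), (sign, dist=1).
Iteration 2: no outgoing edges from {lint,sign}; recursion stops.
SUM(dist) = 0 + 1 + 1 = 2.

2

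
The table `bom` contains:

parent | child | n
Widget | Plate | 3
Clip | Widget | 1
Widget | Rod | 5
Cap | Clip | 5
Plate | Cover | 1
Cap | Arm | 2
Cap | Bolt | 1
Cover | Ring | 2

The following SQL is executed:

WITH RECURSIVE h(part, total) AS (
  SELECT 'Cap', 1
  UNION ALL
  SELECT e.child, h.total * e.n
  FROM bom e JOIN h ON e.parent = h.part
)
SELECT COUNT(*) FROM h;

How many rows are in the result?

9

Base: (Cap, total=1).
Iteration 1: components of {Cap} -> Arm = 1*2 = 2, Bolt = 1*1 = 1, Clip = 1*5 = 5.
Iteration 2: components of {Arm,Bolt,Clip} -> Widget = 5*1 = 5.
Iteration 3: components of {Widget} -> Plate = 5*3 = 15, Rod = 5*5 = 25.
Iteration 4: components of {Plate,Rod} -> Cover = 15*1 = 15.
Iteration 5: components of {Cover} -> Ring = 15*2 = 30.
Iteration 6: no further components; recursion stops.
Total rows emitted: 9.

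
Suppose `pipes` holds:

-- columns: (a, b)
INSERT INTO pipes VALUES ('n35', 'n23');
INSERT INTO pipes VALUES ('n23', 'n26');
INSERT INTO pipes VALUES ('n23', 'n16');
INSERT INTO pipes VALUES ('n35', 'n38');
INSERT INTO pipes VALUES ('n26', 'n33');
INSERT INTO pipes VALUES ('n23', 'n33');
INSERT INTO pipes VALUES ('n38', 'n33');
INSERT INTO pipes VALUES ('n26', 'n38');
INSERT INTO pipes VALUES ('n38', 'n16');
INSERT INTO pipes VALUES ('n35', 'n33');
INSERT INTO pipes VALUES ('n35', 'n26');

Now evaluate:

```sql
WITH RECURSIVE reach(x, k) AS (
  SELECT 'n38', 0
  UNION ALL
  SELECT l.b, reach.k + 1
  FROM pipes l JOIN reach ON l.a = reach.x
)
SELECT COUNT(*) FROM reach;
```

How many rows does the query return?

3

Base: (n38, k=0).
Iteration 1: edges from {n38} -> (n16, k=1), (n33, k=1).
Iteration 2: no outgoing edges from {n16,n33}; recursion stops.
Total rows emitted: 3.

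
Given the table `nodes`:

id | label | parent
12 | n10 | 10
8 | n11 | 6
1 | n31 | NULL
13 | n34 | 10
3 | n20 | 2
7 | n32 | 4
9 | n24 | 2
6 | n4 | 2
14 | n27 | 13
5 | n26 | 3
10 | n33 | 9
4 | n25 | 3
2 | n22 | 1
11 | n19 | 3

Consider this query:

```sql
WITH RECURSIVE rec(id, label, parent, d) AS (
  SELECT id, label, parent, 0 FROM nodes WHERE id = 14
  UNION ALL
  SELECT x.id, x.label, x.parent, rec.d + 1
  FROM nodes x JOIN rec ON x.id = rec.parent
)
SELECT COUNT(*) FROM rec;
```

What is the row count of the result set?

Base: id=14 (n27), parent=13, d 0.
Iteration 1: join on id=13 -> n34 (id 13, parent=10, d 1).
Iteration 2: join on id=10 -> n33 (id 10, parent=9, d 2).
Iteration 3: join on id=9 -> n24 (id 9, parent=2, d 3).
Iteration 4: join on id=2 -> n22 (id 2, parent=1, d 4).
Iteration 5: join on id=1 -> n31 (id 1, parent=NULL, d 5).
Iteration 6: parent is NULL; no match; recursion stops.
Total rows emitted: 6.

6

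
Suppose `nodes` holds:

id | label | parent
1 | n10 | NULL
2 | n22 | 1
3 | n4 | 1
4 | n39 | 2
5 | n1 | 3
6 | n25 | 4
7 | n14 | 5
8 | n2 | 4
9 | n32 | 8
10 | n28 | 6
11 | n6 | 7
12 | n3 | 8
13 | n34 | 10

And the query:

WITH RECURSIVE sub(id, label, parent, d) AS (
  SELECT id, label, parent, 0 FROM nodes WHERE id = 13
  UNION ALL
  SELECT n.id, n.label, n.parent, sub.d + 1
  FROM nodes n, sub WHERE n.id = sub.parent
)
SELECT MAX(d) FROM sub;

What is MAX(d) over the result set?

Base: id=13 (n34), parent=10, d 0.
Iteration 1: join on id=10 -> n28 (id 10, parent=6, d 1).
Iteration 2: join on id=6 -> n25 (id 6, parent=4, d 2).
Iteration 3: join on id=4 -> n39 (id 4, parent=2, d 3).
Iteration 4: join on id=2 -> n22 (id 2, parent=1, d 4).
Iteration 5: join on id=1 -> n10 (id 1, parent=NULL, d 5).
Iteration 6: parent is NULL; no match; recursion stops.
d values: 0, 1, 2, 3, 4, 5; the maximum is 5.

5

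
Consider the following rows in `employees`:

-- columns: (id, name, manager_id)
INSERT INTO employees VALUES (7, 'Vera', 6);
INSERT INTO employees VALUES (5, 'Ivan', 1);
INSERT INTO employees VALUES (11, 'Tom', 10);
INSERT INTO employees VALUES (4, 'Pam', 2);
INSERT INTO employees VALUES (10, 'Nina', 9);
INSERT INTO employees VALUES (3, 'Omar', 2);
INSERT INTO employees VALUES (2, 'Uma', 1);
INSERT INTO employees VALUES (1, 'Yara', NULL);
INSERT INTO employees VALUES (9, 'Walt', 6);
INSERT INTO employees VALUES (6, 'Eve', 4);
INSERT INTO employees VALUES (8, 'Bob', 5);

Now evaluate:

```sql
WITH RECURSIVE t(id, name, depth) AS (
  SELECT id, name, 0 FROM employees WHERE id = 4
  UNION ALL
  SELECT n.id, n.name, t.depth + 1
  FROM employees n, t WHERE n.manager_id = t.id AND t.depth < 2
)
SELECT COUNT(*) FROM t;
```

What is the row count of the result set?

Base: id=4 (Pam) at depth 0.
Iteration 1: rows with manager_id in {4} -> Eve (id 6, depth 1).
Iteration 2: rows with manager_id in {6} -> Vera (id 7, depth 2), Walt (id 9, depth 2).
Iteration 3: depth < 2 fails for all current rows; recursion stops.
Total rows emitted: 4.

4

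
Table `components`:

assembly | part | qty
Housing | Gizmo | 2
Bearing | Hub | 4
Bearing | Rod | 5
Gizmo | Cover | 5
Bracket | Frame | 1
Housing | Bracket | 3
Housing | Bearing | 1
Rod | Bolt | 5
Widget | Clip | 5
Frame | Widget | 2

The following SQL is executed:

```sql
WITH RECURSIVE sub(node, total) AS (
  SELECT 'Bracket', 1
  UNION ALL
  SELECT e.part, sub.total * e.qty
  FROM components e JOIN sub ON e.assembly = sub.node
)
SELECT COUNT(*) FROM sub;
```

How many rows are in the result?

4

Base: (Bracket, total=1).
Iteration 1: components of {Bracket} -> Frame = 1*1 = 1.
Iteration 2: components of {Frame} -> Widget = 1*2 = 2.
Iteration 3: components of {Widget} -> Clip = 2*5 = 10.
Iteration 4: no further components; recursion stops.
Total rows emitted: 4.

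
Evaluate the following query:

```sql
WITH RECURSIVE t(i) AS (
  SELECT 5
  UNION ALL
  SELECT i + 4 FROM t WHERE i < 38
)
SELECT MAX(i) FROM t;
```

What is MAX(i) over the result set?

41

Base: i=5.
Iteration 1: 5 < 38 holds -> i = 5 + 4 = 9.
Iteration 2: 9 < 38 holds -> i = 9 + 4 = 13.
Iteration 3: 13 < 38 holds -> i = 13 + 4 = 17.
Iteration 4: 17 < 38 holds -> i = 17 + 4 = 21.
Iteration 5: 21 < 38 holds -> i = 21 + 4 = 25.
Iteration 6: 25 < 38 holds -> i = 25 + 4 = 29.
Iteration 7: 29 < 38 holds -> i = 29 + 4 = 33.
Iteration 8: 33 < 38 holds -> i = 33 + 4 = 37.
Iteration 9: 37 < 38 holds -> i = 37 + 4 = 41.
Iteration 10: 41 < 38 fails; recursion stops.
i values: 5, 9, 13, 17, 21, 25, 29, 33, 37, 41; the maximum is 41.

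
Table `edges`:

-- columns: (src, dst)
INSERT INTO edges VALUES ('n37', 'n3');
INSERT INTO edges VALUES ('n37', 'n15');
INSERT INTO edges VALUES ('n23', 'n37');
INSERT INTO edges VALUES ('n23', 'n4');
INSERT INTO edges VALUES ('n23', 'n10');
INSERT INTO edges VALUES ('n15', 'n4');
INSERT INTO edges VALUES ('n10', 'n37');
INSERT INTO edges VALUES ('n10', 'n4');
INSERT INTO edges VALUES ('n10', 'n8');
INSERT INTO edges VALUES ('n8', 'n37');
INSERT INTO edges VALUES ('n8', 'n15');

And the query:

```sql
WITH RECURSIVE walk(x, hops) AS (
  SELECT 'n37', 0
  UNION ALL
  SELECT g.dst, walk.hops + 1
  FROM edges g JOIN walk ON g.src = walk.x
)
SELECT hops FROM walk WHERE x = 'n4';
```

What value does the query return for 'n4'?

Base: (n37, hops=0).
Iteration 1: edges from {n37} -> (n15, hops=1), (n3, hops=1).
Iteration 2: edges from {n15,n3} -> (n4, hops=2).
Iteration 3: no outgoing edges from {n4}; recursion stops.

2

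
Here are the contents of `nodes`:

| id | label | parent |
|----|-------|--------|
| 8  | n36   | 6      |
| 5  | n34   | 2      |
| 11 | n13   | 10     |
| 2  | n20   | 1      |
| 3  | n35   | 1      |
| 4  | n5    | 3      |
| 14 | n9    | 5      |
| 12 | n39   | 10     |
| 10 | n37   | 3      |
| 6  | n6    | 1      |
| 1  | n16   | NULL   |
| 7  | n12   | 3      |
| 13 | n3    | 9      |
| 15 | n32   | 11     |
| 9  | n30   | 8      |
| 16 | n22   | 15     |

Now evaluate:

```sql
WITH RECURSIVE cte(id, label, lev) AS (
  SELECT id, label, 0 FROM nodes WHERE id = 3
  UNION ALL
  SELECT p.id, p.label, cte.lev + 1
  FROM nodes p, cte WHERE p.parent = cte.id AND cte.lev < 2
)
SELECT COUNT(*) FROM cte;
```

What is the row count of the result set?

6

Base: id=3 (n35) at lev 0.
Iteration 1: rows with parent in {3} -> n5 (id 4, lev 1), n12 (id 7, lev 1), n37 (id 10, lev 1).
Iteration 2: rows with parent in {4,7,10} -> n13 (id 11, lev 2), n39 (id 12, lev 2).
Iteration 3: lev < 2 fails for all current rows; recursion stops.
Total rows emitted: 6.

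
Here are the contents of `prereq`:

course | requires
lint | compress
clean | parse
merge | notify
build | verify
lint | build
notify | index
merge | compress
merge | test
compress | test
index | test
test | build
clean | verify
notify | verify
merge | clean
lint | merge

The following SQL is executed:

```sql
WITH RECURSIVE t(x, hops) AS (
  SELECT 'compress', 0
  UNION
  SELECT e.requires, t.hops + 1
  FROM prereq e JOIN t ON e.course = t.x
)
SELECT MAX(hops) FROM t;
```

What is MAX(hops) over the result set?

3

Base: (compress, hops=0).
Iteration 1: edges from {compress} -> (test, hops=1).
Iteration 2: edges from {test} -> (build, hops=2).
Iteration 3: edges from {build} -> (verify, hops=3).
Iteration 4: no outgoing edges from {verify}; recursion stops.
hops values: 0, 1, 2, 3; the maximum is 3.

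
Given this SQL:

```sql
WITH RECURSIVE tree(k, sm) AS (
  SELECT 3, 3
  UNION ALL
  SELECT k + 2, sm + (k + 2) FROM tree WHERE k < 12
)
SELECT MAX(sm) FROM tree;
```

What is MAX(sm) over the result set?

48

Base: k=3, sm=3.
Iteration 1: 3 < 12 holds -> k = 3 + 2 = 5, sm = 3 + 5 = 8.
Iteration 2: 5 < 12 holds -> k = 5 + 2 = 7, sm = 8 + 7 = 15.
Iteration 3: 7 < 12 holds -> k = 7 + 2 = 9, sm = 15 + 9 = 24.
Iteration 4: 9 < 12 holds -> k = 9 + 2 = 11, sm = 24 + 11 = 35.
Iteration 5: 11 < 12 holds -> k = 11 + 2 = 13, sm = 35 + 13 = 48.
Iteration 6: 13 < 12 fails; recursion stops.
sm values: 3, 8, 15, 24, 35, 48; the maximum is 48.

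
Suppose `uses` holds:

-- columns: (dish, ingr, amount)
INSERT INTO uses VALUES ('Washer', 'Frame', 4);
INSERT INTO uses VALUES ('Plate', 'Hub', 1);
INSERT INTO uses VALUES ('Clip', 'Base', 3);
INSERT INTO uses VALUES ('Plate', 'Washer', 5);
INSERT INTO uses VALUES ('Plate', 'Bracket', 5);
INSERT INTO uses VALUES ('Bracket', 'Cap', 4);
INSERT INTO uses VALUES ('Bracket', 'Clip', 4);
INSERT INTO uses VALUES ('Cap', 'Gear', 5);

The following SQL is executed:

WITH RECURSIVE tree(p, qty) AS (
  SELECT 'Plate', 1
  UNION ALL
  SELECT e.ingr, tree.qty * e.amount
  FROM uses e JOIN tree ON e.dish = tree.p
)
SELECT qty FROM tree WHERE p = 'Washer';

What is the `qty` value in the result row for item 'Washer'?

5

Base: (Plate, qty=1).
Iteration 1: components of {Plate} -> Bracket = 1*5 = 5, Hub = 1*1 = 1, Washer = 1*5 = 5.
Iteration 2: components of {Bracket,Hub,Washer} -> Cap = 5*4 = 20, Clip = 5*4 = 20, Frame = 5*4 = 20.
Iteration 3: components of {Cap,Clip,Frame} -> Base = 20*3 = 60, Gear = 20*5 = 100.
Iteration 4: no further components; recursion stops.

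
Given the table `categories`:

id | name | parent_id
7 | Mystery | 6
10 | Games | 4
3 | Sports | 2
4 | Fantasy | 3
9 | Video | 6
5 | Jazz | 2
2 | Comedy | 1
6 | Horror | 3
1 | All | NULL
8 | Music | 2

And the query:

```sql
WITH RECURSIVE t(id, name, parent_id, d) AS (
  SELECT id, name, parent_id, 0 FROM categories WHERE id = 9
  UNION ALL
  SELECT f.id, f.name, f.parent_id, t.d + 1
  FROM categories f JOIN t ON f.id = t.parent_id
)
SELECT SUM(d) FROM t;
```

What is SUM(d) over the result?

10

Base: id=9 (Video), parent_id=6, d 0.
Iteration 1: join on id=6 -> Horror (id 6, parent_id=3, d 1).
Iteration 2: join on id=3 -> Sports (id 3, parent_id=2, d 2).
Iteration 3: join on id=2 -> Comedy (id 2, parent_id=1, d 3).
Iteration 4: join on id=1 -> All (id 1, parent_id=NULL, d 4).
Iteration 5: parent_id is NULL; no match; recursion stops.
SUM(d) = 0 + 1 + 2 + 3 + 4 = 10.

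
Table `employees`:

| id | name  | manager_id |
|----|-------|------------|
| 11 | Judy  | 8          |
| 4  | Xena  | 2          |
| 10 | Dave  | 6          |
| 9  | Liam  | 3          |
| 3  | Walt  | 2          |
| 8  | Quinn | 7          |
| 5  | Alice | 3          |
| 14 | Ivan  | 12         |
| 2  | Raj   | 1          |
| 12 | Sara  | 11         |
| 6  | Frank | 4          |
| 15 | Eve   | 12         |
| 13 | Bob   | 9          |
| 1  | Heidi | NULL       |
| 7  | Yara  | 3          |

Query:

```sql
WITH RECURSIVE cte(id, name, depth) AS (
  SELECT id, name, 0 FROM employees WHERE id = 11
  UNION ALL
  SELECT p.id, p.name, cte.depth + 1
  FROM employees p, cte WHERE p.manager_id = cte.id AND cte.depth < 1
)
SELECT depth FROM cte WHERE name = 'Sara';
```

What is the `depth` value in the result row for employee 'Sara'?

Base: id=11 (Judy) at depth 0.
Iteration 1: rows with manager_id in {11} -> Sara (id 12, depth 1).
Iteration 2: depth < 1 fails for all current rows; recursion stops.

1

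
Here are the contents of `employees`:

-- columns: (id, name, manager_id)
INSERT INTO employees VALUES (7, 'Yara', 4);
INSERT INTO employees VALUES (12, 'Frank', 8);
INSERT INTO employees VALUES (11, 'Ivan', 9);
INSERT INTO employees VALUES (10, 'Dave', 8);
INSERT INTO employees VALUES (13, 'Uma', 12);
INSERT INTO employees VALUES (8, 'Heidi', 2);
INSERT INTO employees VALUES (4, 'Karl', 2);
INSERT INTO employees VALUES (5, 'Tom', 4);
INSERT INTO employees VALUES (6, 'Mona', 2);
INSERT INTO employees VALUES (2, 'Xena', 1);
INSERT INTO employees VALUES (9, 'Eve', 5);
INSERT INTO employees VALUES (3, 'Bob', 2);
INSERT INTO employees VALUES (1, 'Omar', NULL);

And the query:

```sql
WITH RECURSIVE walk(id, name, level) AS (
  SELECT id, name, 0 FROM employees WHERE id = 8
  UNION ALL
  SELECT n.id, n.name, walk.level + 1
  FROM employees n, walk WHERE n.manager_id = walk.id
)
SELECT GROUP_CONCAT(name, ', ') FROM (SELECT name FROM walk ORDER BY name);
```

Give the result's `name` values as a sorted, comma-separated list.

Dave, Frank, Heidi, Uma

Base: id=8 (Heidi) at level 0.
Iteration 1: rows with manager_id in {8} -> Dave (id 10, level 1), Frank (id 12, level 1).
Iteration 2: rows with manager_id in {10,12} -> Uma (id 13, level 2).
Iteration 3: no rows with manager_id in {13}; recursion stops.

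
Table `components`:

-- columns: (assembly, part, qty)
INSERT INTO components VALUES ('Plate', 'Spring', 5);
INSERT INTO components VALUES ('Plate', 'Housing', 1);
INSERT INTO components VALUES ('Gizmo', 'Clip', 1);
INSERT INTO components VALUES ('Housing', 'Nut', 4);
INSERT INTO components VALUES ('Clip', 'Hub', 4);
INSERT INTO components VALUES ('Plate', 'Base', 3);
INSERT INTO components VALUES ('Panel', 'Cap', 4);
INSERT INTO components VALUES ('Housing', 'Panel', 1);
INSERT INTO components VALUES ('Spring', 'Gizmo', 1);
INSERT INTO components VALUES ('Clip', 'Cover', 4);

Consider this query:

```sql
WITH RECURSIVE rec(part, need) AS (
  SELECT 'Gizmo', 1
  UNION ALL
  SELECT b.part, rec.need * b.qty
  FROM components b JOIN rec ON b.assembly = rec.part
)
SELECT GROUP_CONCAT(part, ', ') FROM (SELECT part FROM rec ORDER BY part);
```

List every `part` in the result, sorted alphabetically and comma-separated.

Base: (Gizmo, need=1).
Iteration 1: components of {Gizmo} -> Clip = 1*1 = 1.
Iteration 2: components of {Clip} -> Cover = 1*4 = 4, Hub = 1*4 = 4.
Iteration 3: no further components; recursion stops.

Clip, Cover, Gizmo, Hub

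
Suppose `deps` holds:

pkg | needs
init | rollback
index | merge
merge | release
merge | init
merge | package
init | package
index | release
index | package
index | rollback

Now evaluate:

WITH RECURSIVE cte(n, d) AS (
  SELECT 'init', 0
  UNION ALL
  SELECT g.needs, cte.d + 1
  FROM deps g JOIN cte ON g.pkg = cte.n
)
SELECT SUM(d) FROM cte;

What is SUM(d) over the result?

2

Base: (init, d=0).
Iteration 1: edges from {init} -> (package, d=1), (rollback, d=1).
Iteration 2: no outgoing edges from {package,rollback}; recursion stops.
SUM(d) = 0 + 1 + 1 = 2.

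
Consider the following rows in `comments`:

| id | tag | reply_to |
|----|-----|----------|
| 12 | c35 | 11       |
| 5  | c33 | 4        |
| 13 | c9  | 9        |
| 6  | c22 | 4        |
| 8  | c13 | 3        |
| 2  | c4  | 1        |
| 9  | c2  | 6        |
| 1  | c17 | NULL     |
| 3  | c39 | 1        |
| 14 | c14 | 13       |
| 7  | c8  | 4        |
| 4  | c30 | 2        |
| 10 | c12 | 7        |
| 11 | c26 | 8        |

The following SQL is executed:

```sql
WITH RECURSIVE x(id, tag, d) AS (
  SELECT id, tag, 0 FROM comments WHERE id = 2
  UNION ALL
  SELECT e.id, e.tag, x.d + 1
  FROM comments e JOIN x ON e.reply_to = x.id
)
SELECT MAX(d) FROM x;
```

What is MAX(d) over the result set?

Base: id=2 (c4) at d 0.
Iteration 1: rows with reply_to in {2} -> c30 (id 4, d 1).
Iteration 2: rows with reply_to in {4} -> c33 (id 5, d 2), c22 (id 6, d 2), c8 (id 7, d 2).
Iteration 3: rows with reply_to in {5,6,7} -> c2 (id 9, d 3), c12 (id 10, d 3).
Iteration 4: rows with reply_to in {9,10} -> c9 (id 13, d 4).
Iteration 5: rows with reply_to in {13} -> c14 (id 14, d 5).
Iteration 6: no rows with reply_to in {14}; recursion stops.
d values: 0, 1, 2, 2, 2, 3, 3, 4, 5; the maximum is 5.

5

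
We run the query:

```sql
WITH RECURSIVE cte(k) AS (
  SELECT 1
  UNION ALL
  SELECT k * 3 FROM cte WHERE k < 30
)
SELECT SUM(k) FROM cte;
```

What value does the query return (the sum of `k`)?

121

Base: k=1.
Iteration 1: 1 < 30 holds -> k = 1 * 3 = 3.
Iteration 2: 3 < 30 holds -> k = 3 * 3 = 9.
Iteration 3: 9 < 30 holds -> k = 9 * 3 = 27.
Iteration 4: 27 < 30 holds -> k = 27 * 3 = 81.
Iteration 5: 81 < 30 fails; recursion stops.
SUM(k) = 1 + 3 + 9 + 27 + 81 = 121.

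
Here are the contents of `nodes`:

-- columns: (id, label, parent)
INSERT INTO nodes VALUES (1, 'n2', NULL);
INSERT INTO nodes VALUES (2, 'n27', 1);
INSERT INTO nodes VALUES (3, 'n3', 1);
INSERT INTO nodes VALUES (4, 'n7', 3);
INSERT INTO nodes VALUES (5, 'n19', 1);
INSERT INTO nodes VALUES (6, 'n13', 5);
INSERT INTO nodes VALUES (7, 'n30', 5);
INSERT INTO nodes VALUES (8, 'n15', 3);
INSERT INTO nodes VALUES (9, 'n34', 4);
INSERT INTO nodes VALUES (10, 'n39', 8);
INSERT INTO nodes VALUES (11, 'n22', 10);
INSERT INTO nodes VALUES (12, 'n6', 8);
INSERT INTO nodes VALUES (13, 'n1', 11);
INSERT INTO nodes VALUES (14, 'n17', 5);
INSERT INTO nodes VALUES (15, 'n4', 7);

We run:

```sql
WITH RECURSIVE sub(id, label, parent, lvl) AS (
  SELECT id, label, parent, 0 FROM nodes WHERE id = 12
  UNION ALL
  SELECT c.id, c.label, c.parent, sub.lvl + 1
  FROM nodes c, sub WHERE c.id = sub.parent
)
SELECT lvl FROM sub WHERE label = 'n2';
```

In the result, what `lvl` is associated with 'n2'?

3

Base: id=12 (n6), parent=8, lvl 0.
Iteration 1: join on id=8 -> n15 (id 8, parent=3, lvl 1).
Iteration 2: join on id=3 -> n3 (id 3, parent=1, lvl 2).
Iteration 3: join on id=1 -> n2 (id 1, parent=NULL, lvl 3).
Iteration 4: parent is NULL; no match; recursion stops.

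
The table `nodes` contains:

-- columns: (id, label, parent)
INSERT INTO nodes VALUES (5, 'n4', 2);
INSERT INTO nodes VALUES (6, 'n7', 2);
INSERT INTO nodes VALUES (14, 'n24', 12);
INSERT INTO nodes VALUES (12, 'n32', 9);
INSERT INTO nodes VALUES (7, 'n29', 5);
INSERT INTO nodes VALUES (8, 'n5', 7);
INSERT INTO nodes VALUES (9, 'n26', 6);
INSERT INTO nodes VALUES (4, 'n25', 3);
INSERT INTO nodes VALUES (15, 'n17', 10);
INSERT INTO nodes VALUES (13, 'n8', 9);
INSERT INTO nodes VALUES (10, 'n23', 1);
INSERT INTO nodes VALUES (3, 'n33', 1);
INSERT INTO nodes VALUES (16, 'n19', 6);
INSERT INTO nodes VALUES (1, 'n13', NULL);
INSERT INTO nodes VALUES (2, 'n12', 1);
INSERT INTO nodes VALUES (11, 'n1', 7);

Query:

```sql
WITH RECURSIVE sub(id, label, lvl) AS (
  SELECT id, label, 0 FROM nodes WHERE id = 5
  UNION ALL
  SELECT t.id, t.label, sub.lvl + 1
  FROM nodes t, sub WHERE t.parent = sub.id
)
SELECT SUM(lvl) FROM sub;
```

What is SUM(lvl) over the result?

Base: id=5 (n4) at lvl 0.
Iteration 1: rows with parent in {5} -> n29 (id 7, lvl 1).
Iteration 2: rows with parent in {7} -> n5 (id 8, lvl 2), n1 (id 11, lvl 2).
Iteration 3: no rows with parent in {8,11}; recursion stops.
SUM(lvl) = 0 + 1 + 2 + 2 = 5.

5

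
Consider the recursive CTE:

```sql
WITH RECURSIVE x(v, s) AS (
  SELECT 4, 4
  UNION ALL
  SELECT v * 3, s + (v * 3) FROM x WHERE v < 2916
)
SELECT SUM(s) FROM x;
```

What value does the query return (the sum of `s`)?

Base: v=4, s=4.
Iteration 1: 4 < 2916 holds -> v = 4 * 3 = 12, s = 4 + 12 = 16.
Iteration 2: 12 < 2916 holds -> v = 12 * 3 = 36, s = 16 + 36 = 52.
Iteration 3: 36 < 2916 holds -> v = 36 * 3 = 108, s = 52 + 108 = 160.
Iteration 4: 108 < 2916 holds -> v = 108 * 3 = 324, s = 160 + 324 = 484.
Iteration 5: 324 < 2916 holds -> v = 324 * 3 = 972, s = 484 + 972 = 1456.
Iteration 6: 972 < 2916 holds -> v = 972 * 3 = 2916, s = 1456 + 2916 = 4372.
Iteration 7: 2916 < 2916 fails; recursion stops.
SUM(s) = 4 + 16 + 52 + 160 + 484 + 1456 + 4372 = 6544.

6544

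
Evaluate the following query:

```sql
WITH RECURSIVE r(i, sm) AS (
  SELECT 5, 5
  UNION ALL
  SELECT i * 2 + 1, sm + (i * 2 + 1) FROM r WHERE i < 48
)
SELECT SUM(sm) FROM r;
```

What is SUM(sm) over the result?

Base: i=5, sm=5.
Iteration 1: 5 < 48 holds -> i = 5 * 2 + 1 = 11, sm = 5 + 11 = 16.
Iteration 2: 11 < 48 holds -> i = 11 * 2 + 1 = 23, sm = 16 + 23 = 39.
Iteration 3: 23 < 48 holds -> i = 23 * 2 + 1 = 47, sm = 39 + 47 = 86.
Iteration 4: 47 < 48 holds -> i = 47 * 2 + 1 = 95, sm = 86 + 95 = 181.
Iteration 5: 95 < 48 fails; recursion stops.
SUM(sm) = 5 + 16 + 39 + 86 + 181 = 327.

327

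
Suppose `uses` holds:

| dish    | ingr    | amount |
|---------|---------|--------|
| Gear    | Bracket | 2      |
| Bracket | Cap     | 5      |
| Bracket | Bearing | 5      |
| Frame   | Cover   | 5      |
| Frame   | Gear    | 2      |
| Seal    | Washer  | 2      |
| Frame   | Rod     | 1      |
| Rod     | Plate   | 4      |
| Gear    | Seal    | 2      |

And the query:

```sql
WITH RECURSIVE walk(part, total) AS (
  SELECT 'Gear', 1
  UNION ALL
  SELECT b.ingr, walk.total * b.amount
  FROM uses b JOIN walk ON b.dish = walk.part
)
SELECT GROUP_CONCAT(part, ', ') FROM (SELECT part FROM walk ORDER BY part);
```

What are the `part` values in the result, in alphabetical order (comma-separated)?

Bearing, Bracket, Cap, Gear, Seal, Washer

Base: (Gear, total=1).
Iteration 1: components of {Gear} -> Bracket = 1*2 = 2, Seal = 1*2 = 2.
Iteration 2: components of {Bracket,Seal} -> Bearing = 2*5 = 10, Cap = 2*5 = 10, Washer = 2*2 = 4.
Iteration 3: no further components; recursion stops.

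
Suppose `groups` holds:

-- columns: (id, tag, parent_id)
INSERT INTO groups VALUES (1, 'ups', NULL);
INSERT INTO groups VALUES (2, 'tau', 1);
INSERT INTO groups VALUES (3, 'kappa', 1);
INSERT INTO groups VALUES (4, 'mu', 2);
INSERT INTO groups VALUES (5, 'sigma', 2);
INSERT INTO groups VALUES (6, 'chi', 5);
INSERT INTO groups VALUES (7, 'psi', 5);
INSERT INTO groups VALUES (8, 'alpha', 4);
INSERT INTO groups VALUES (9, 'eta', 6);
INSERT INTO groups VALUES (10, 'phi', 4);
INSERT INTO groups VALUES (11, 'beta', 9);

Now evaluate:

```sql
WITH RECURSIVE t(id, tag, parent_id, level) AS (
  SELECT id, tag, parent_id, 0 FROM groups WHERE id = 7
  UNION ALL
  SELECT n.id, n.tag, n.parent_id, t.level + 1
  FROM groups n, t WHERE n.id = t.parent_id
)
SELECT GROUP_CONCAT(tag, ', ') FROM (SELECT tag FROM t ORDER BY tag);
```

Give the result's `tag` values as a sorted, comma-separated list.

psi, sigma, tau, ups

Base: id=7 (psi), parent_id=5, level 0.
Iteration 1: join on id=5 -> sigma (id 5, parent_id=2, level 1).
Iteration 2: join on id=2 -> tau (id 2, parent_id=1, level 2).
Iteration 3: join on id=1 -> ups (id 1, parent_id=NULL, level 3).
Iteration 4: parent_id is NULL; no match; recursion stops.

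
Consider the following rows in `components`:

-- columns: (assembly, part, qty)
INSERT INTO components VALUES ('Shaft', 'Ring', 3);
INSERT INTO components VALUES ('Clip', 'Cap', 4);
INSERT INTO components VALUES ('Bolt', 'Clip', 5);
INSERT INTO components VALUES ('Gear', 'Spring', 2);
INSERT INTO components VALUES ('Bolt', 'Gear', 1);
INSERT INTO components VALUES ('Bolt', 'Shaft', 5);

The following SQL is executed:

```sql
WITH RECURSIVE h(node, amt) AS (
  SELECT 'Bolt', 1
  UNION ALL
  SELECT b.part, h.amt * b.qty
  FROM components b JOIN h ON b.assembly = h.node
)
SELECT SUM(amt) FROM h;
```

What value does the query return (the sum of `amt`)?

49

Base: (Bolt, amt=1).
Iteration 1: components of {Bolt} -> Clip = 1*5 = 5, Gear = 1*1 = 1, Shaft = 1*5 = 5.
Iteration 2: components of {Clip,Gear,Shaft} -> Cap = 5*4 = 20, Ring = 5*3 = 15, Spring = 1*2 = 2.
Iteration 3: no further components; recursion stops.
SUM(amt) = 1 + 1 + 5 + 5 + 2 + 15 + 20 = 49.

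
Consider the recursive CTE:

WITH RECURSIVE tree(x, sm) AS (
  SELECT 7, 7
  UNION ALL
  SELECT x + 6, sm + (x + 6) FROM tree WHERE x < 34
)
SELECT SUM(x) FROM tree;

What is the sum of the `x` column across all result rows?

Base: x=7, sm=7.
Iteration 1: 7 < 34 holds -> x = 7 + 6 = 13, sm = 7 + 13 = 20.
Iteration 2: 13 < 34 holds -> x = 13 + 6 = 19, sm = 20 + 19 = 39.
Iteration 3: 19 < 34 holds -> x = 19 + 6 = 25, sm = 39 + 25 = 64.
Iteration 4: 25 < 34 holds -> x = 25 + 6 = 31, sm = 64 + 31 = 95.
Iteration 5: 31 < 34 holds -> x = 31 + 6 = 37, sm = 95 + 37 = 132.
Iteration 6: 37 < 34 fails; recursion stops.
SUM(x) = 7 + 13 + 19 + 25 + 31 + 37 = 132.

132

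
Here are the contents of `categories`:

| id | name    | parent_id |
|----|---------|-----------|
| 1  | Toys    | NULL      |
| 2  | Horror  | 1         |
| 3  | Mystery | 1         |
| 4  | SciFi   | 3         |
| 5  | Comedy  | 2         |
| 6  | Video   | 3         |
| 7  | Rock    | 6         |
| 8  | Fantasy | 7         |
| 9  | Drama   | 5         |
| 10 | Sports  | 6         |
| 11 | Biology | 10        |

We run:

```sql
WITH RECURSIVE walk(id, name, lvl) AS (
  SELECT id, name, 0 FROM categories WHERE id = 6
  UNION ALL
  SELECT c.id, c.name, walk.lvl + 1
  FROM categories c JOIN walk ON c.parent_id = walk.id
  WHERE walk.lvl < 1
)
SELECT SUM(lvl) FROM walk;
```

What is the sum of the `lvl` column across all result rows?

2

Base: id=6 (Video) at lvl 0.
Iteration 1: rows with parent_id in {6} -> Rock (id 7, lvl 1), Sports (id 10, lvl 1).
Iteration 2: lvl < 1 fails for all current rows; recursion stops.
SUM(lvl) = 0 + 1 + 1 = 2.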